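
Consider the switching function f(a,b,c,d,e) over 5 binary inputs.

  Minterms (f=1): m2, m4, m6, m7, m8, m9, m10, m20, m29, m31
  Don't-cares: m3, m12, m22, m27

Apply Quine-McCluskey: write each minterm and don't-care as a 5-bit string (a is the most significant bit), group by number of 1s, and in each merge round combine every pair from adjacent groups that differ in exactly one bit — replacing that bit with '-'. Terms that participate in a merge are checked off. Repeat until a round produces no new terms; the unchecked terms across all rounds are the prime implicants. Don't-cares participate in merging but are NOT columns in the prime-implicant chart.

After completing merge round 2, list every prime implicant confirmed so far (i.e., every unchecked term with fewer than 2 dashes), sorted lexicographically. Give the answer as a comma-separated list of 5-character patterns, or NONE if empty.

0-010, 0-100, 01-00, 010-0, 0100-, 11-11, 111-1

size-2^0 implicants → 00010(✓)  00011(✓)  00100(✓)  00110(✓)  00111(✓)  01000(✓)  01001(✓)  01010(✓)  01100(✓)  10100(✓)  10110(✓)  11011(✓)  11101(✓)  11111(✓)
size-2^1 implicants → -0100(✓)  -0110(✓)  0-010  0-100  00-10(✓)  00-11(✓)  0001-(✓)  001-0(✓)  0011-(✓)  01-00  010-0  0100-  101-0(✓)  11-11  111-1
size-2^2 implicants → -01-0  00-1-
Unchecked terms (primes): -01-0, 0-010, 0-100, 00-1-, 01-00, 010-0, 0100-, 11-11, 111-1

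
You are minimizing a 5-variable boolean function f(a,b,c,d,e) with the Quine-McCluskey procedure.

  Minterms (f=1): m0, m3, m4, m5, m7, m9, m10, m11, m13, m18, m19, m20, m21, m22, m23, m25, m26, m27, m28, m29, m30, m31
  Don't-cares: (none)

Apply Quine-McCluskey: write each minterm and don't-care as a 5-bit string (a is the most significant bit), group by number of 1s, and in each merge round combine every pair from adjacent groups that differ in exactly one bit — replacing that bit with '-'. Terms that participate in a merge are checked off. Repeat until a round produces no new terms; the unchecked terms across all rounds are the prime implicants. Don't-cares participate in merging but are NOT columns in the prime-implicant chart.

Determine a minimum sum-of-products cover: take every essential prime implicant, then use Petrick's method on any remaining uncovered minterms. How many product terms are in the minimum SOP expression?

[col 0] 00000*, 00011*, 00100*, 00101*, 00111*, 01001*, 01010*, 01011*, 01101*, 10010*, 10011*, 10100*, 10101*, 10110*, 10111*, 11001*, 11010*, 11011*, 11100*, 11101*, 11110*, 11111*
[col 1] -0011*, -0100*, -0101*, -0111*, -1001*, -1010*, -1011*, -1101*, 0-011*, 0-101*, 00-00, 00-11*, 001-1*, 0010-*, 01-01*, 010-1*, 0101-*, 1-010*, 1-011*, 1-100*, 1-101*, 1-110*, 1-111*, 10-10*, 10-11*, 1001-*, 101-0*, 101-1*, 1010-*, 1011-*, 11-01*, 11-10*, 11-11*, 110-1*, 1101-*, 111-0*, 111-1*, 1110-*, 1111-*
[col 2] --011, --101, -0-11, -01-1, -010-, -1-01, -10-1, -101-, 1--10*, 1--11*, 1-01-*, 1-1-0*, 1-1-1*, 1-10-*, 1-11-*, 10-1-*, 101--*, 11--1, 11-1-*, 111--*
[col 3] 1--1-, 1-1--
Prime implicants: --011, --101, -0-11, -01-1, -010-, -1-01, -10-1, -101-, 00-00, 1--1-, 1-1--, 11--1
PI chart (minterm → PIs covering it):
  0 | 00-00  (sole → essential)
  3 | --011,-0-11
  4 | -010-,00-00
  5 | --101,-01-1,-010-
  7 | -0-11,-01-1
  9 | -1-01,-10-1
  10 | -101-  (sole → essential)
  11 | --011,-10-1,-101-
  13 | --101,-1-01
  18 | 1--1-  (sole → essential)
  19 | --011,-0-11,1--1-
  20 | -010-,1-1--
  21 | --101,-01-1,-010-,1-1--
  22 | 1--1-,1-1--
  23 | -0-11,-01-1,1--1-,1-1--
  25 | -1-01,-10-1,11--1
  26 | -101-,1--1-
  27 | --011,-10-1,-101-,1--1-,11--1
  28 | 1-1--  (sole → essential)
  29 | --101,-1-01,1-1--,11--1
  30 | 1--1-,1-1--
  31 | 1--1-,1-1--,11--1
Essential prime implicants: -101-, 00-00, 1--1-, 1-1--
Petrick residual → --011, -01-1, -1-01
Minimum SOP uses 7 PIs: c'de + b'ce + bd'e + bc'd + a'b'd'e' + ad + ac

7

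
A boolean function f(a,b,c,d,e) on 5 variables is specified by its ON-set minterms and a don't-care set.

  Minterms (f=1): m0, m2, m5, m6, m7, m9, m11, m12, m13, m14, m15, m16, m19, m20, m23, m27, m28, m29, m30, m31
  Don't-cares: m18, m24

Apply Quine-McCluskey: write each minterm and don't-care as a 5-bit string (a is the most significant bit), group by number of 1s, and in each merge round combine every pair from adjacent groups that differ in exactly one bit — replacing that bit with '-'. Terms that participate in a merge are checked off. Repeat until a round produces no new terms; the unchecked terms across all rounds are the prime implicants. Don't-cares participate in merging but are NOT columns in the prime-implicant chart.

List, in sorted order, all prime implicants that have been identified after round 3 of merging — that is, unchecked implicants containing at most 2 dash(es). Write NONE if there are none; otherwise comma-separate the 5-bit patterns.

--111, -00-0, -1-11, 0-1-1, 0-11-, 00-10, 01--1, 1--00, 1--11, 1001-

[col 0] 00000*, 00010*, 00101*, 00110*, 00111*, 01001*, 01011*, 01100*, 01101*, 01110*, 01111*, 10000*, 10010*, 10011*, 10100*, 10111*, 11000*, 11011*, 11100*, 11101*, 11110*, 11111*
[col 1] -0000*, -0010*, -0111*, -1011*, -1100*, -1101*, -1110*, -1111*, 0-101*, 0-110*, 0-111*, 00-10, 000-0*, 001-1*, 0011-*, 01-01*, 01-11*, 010-1*, 011-0*, 011-1*, 0110-*, 0111-*, 1-000*, 1-011*, 1-100*, 1-111*, 10-00*, 10-11*, 100-0*, 1001-, 11-00*, 11-11*, 111-0*, 111-1*, 1110-*, 1111-*
[col 2] --111, -00-0, -1-11, -11-0*, -11-1*, -110-*, -111-*, 0-1-1, 0-11-, 01--1, 011--*, 1--00, 1--11, 111--*
[col 3] -11--
Prime implicants: --111, -00-0, -1-11, -11--, 0-1-1, 0-11-, 00-10, 01--1, 1--00, 1--11, 1001-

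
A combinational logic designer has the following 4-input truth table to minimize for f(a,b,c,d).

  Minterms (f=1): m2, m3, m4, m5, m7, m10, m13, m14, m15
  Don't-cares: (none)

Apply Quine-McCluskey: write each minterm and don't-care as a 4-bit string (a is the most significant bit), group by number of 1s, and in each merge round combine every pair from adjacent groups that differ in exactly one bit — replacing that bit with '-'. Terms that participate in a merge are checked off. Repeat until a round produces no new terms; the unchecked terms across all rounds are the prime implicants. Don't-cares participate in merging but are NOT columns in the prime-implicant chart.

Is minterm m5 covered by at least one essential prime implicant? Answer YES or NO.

YES

size-2^0 implicants → 0010(✓)  0011(✓)  0100(✓)  0101(✓)  0111(✓)  1010(✓)  1101(✓)  1110(✓)  1111(✓)
size-2^1 implicants → -010  -101(✓)  -111(✓)  0-11  001-  01-1(✓)  010-  1-10  11-1(✓)  111-
size-2^2 implicants → -1-1
Unchecked terms (primes): -010, -1-1, 0-11, 001-, 010-, 1-10, 111-
Minterm coverage:
  m2 ⊆ -010,001-
  m3 ⊆ 0-11,001-
  m4 ⊆ 010- [E]
  m5 ⊆ -1-1,010-
  m7 ⊆ -1-1,0-11
  m10 ⊆ -010,1-10
  m13 ⊆ -1-1 [E]
  m14 ⊆ 1-10,111-
  m15 ⊆ -1-1,111-
E = {-1-1, 010-}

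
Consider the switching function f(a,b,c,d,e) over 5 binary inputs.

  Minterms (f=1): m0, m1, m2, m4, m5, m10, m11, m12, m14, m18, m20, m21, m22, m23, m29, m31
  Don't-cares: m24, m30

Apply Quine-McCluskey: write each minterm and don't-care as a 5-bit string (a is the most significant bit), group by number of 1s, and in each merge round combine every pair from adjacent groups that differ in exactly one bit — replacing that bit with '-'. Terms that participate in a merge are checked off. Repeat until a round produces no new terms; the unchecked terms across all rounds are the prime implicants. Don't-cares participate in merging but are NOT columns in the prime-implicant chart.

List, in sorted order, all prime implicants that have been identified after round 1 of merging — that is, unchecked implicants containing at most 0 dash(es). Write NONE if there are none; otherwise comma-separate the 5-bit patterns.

size-2^0 implicants → 00000(✓)  00001(✓)  00010(✓)  00100(✓)  00101(✓)  01010(✓)  01011(✓)  01100(✓)  01110(✓)  10010(✓)  10100(✓)  10101(✓)  10110(✓)  10111(✓)  11000  11101(✓)  11110(✓)  11111(✓)
size-2^1 implicants → -0010  -0100(✓)  -0101(✓)  -1110  0-010  0-100  00-00(✓)  00-01(✓)  000-0  0000-(✓)  0010-(✓)  01-10  0101-  011-0  1-101(✓)  1-110(✓)  1-111(✓)  10-10  101-0(✓)  101-1(✓)  1010-(✓)  1011-(✓)  111-1(✓)  1111-(✓)
size-2^2 implicants → -010-  00-0-  1-1-1  1-11-  101--
Unchecked terms (primes): -0010, -010-, -1110, 0-010, 0-100, 00-0-, 000-0, 01-10, 0101-, 011-0, 1-1-1, 1-11-, 10-10, 101--, 11000

11000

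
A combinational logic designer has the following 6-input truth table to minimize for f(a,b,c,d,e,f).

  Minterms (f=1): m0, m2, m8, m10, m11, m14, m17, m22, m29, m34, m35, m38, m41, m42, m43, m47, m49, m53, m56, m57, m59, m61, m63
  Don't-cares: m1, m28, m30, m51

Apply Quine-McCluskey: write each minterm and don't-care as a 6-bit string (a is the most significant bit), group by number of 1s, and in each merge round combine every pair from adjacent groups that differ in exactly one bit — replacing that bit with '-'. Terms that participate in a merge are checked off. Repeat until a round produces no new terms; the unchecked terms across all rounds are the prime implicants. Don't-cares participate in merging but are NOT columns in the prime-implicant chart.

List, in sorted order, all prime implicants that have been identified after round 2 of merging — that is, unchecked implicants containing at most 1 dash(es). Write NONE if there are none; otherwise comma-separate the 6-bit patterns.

-10001, -11101, 0-0001, 0-1110, 00000-, 001-10, 01-110, 0111-0, 01110-, 100-10, 11100-

size-2^0 implicants → 000000(✓)  000001(✓)  000010(✓)  001000(✓)  001010(✓)  001011(✓)  001110(✓)  010001(✓)  010110(✓)  011100(✓)  011101(✓)  011110(✓)  100010(✓)  100011(✓)  100110(✓)  101001(✓)  101010(✓)  101011(✓)  101111(✓)  110001(✓)  110011(✓)  110101(✓)  111000(✓)  111001(✓)  111011(✓)  111101(✓)  111111(✓)
size-2^1 implicants → -00010(✓)  -01010(✓)  -01011(✓)  -10001  -11101  0-0001  0-1110  00-000(✓)  00-010(✓)  0000-0(✓)  00000-  001-10  0010-0(✓)  00101-(✓)  01-110  0111-0  01110-  1-0011(✓)  1-1001(✓)  1-1011(✓)  1-1111(✓)  10-010(✓)  10-011(✓)  100-10  10001-(✓)  101-11(✓)  1010-1(✓)  10101-(✓)  11-001(✓)  11-011(✓)  11-101(✓)  110-01(✓)  1100-1(✓)  111-01(✓)  111-11(✓)  1110-1(✓)  11100-  1111-1(✓)
size-2^2 implicants → -0-010  -0101-  00-0-0  1--011  1-1-11  1-10-1  10-01-  11--01  11-0-1  111--1
Unchecked terms (primes): -0-010, -0101-, -10001, -11101, 0-0001, 0-1110, 00-0-0, 00000-, 001-10, 01-110, 0111-0, 01110-, 1--011, 1-1-11, 1-10-1, 10-01-, 100-10, 11--01, 11-0-1, 111--1, 11100-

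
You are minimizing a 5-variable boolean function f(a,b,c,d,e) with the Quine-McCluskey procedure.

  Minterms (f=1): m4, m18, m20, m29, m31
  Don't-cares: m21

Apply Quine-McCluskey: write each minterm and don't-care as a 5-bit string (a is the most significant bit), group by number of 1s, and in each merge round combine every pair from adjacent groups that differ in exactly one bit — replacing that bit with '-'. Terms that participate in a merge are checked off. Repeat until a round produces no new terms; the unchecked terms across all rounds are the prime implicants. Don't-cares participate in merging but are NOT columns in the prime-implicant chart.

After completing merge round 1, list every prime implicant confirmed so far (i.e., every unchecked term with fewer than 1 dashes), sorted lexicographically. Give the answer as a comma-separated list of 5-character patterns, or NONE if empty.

10010

[col 0] 00100*, 10010, 10100*, 10101*, 11101*, 11111*
[col 1] -0100, 1-101, 1010-, 111-1
Prime implicants: -0100, 1-101, 10010, 1010-, 111-1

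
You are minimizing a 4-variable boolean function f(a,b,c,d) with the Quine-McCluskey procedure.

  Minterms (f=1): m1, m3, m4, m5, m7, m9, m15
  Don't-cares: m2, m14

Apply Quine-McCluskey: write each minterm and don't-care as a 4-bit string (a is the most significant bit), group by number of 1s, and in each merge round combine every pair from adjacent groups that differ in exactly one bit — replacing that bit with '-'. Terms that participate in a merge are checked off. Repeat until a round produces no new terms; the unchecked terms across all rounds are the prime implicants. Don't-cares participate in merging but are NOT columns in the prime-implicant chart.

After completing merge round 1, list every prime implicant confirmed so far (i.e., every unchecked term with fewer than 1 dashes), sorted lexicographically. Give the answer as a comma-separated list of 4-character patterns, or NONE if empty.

NONE

size-2^0 implicants → 0001(✓)  0010(✓)  0011(✓)  0100(✓)  0101(✓)  0111(✓)  1001(✓)  1110(✓)  1111(✓)
size-2^1 implicants → -001  -111  0-01(✓)  0-11(✓)  00-1(✓)  001-  01-1(✓)  010-  111-
size-2^2 implicants → 0--1
Unchecked terms (primes): -001, -111, 0--1, 001-, 010-, 111-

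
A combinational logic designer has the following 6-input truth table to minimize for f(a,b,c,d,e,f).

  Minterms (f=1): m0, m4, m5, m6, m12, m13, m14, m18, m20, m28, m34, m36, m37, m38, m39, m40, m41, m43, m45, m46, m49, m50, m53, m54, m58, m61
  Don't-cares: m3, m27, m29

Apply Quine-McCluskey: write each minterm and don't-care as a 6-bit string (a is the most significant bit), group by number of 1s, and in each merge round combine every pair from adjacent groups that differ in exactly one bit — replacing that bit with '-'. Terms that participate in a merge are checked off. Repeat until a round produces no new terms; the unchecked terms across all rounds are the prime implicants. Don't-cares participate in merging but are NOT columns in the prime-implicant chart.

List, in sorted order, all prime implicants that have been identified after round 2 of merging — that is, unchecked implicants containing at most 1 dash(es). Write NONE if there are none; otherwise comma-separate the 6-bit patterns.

[col 0] 000000*, 000011, 000100*, 000101*, 000110*, 001100*, 001101*, 001110*, 010010*, 010100*, 011011, 011100*, 011101*, 100010*, 100100*, 100101*, 100110*, 100111*, 101000*, 101001*, 101011*, 101101*, 101110*, 110001*, 110010*, 110101*, 110110*, 111010*, 111101*
[col 1] -00100*, -00101*, -00110*, -01101*, -01110*, -10010, -11101*, 0-0100*, 0-1100*, 0-1101*, 00-100*, 00-101*, 00-110*, 000-00, 0001-0*, 00010-*, 0011-0*, 00110-*, 01-100*, 01110-*, 1-0010*, 1-0101*, 1-0110*, 1-1101*, 10-101*, 10-110*, 100-10*, 1001-0*, 1001-1*, 10010-*, 10011-*, 101-01, 1010-1, 10100-, 11-010, 11-101*, 110-01, 110-10*
[col 2] --1101, -0-101, -0-110, -001-0, -0010-, 0--100, 0-110-, 00-1-0, 00-10-, 1--101, 1-0-10, 1001--
Prime implicants: --1101, -0-101, -0-110, -001-0, -0010-, -10010, 0--100, 0-110-, 00-1-0, 00-10-, 000-00, 000011, 011011, 1--101, 1-0-10, 1001--, 101-01, 1010-1, 10100-, 11-010, 110-01

-10010, 000-00, 000011, 011011, 101-01, 1010-1, 10100-, 11-010, 110-01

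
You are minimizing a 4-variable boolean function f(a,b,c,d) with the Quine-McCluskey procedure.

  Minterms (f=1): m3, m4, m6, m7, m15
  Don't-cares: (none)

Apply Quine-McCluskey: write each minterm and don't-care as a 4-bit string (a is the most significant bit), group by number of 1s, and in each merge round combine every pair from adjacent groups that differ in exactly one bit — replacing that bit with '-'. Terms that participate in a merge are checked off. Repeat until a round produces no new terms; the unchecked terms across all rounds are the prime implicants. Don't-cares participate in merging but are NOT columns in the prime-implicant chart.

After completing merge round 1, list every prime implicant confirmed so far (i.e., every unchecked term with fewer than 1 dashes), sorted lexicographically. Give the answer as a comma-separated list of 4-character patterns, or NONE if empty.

NONE

Round 0: 0011✓ 0100✓ 0110✓ 0111✓ 1111✓
Round 1: -111 0-11 01-0 011-
PIs = {-111, 0-11, 01-0, 011-}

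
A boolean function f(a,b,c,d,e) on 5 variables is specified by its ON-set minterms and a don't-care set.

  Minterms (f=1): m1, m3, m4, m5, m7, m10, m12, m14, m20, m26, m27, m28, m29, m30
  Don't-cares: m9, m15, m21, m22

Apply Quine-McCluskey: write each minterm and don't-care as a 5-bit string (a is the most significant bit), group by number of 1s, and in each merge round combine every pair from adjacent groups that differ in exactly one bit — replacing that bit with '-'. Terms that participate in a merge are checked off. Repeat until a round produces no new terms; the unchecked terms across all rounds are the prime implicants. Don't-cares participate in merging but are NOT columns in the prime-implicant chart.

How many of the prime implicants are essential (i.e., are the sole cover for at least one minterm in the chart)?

4

size-2^0 implicants → 00001(✓)  00011(✓)  00100(✓)  00101(✓)  00111(✓)  01001(✓)  01010(✓)  01100(✓)  01110(✓)  01111(✓)  10100(✓)  10101(✓)  10110(✓)  11010(✓)  11011(✓)  11100(✓)  11101(✓)  11110(✓)
size-2^1 implicants → -0100(✓)  -0101(✓)  -1010(✓)  -1100(✓)  -1110(✓)  0-001  0-100(✓)  0-111  00-01(✓)  00-11(✓)  000-1(✓)  001-1(✓)  0010-(✓)  01-10(✓)  011-0(✓)  0111-  1-100(✓)  1-101(✓)  1-110(✓)  101-0(✓)  1010-(✓)  11-10(✓)  1101-  111-0(✓)  1110-(✓)
size-2^2 implicants → --100  -010-  -1-10  -11-0  00--1  1-1-0  1-10-
Unchecked terms (primes): --100, -010-, -1-10, -11-0, 0-001, 0-111, 00--1, 0111-, 1-1-0, 1-10-, 1101-
Minterm coverage:
  m1 ⊆ 0-001,00--1
  m3 ⊆ 00--1 [E]
  m4 ⊆ --100,-010-
  m5 ⊆ -010-,00--1
  m7 ⊆ 0-111,00--1
  m10 ⊆ -1-10 [E]
  m12 ⊆ --100,-11-0
  m14 ⊆ -1-10,-11-0,0111-
  m20 ⊆ --100,-010-,1-1-0,1-10-
  m26 ⊆ -1-10,1101-
  m27 ⊆ 1101- [E]
  m28 ⊆ --100,-11-0,1-1-0,1-10-
  m29 ⊆ 1-10- [E]
  m30 ⊆ -1-10,-11-0,1-1-0
E = {-1-10, 00--1, 1-10-, 1101-}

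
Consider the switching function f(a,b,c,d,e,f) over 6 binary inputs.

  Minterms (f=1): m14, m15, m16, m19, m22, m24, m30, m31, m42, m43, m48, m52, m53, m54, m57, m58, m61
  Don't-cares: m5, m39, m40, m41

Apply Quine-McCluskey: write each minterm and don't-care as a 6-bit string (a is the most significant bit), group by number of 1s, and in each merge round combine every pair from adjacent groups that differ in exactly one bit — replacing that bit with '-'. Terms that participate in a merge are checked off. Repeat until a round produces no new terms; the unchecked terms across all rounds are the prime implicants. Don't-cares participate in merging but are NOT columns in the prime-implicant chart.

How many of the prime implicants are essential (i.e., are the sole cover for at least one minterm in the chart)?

5

Round 0: 000101 001110✓ 001111✓ 010000✓ 010011 010110✓ 011000✓ 011110✓ 011111✓ 100111 101000✓ 101001✓ 101010✓ 101011✓ 110000✓ 110100✓ 110101✓ 110110✓ 111001✓ 111010✓ 111101✓
Round 1: -10000 -10110 0-1110✓ 0-1111✓ 00111-✓ 01-000 01-110 01111-✓ 1-1001 1-1010 1010-0✓ 1010-1✓ 10100-✓ 10101-✓ 11-101 110-00 1101-0 11010- 111-01
Round 2: 0-111- 1010--
PIs = {-10000, -10110, 0-111-, 000101, 01-000, 01-110, 010011, 1-1001, 1-1010, 100111, 1010--, 11-101, 110-00, 1101-0, 11010-, 111-01}
Coverage chart:
  m14: 0-111- ←essential
  m15: 0-111- ←essential
  m16: -10000,01-000
  m19: 010011 ←essential
  m22: -10110,01-110
  m24: 01-000 ←essential
  m30: 0-111-,01-110
  m31: 0-111- ←essential
  m42: 1-1010,1010--
  m43: 1010-- ←essential
  m48: -10000,110-00
  m52: 110-00,1101-0,11010-
  m53: 11-101,11010-
  m54: -10110,1101-0
  m57: 1-1001,111-01
  m58: 1-1010 ←essential
  m61: 11-101,111-01
Essential: 0-111-, 01-000, 010011, 1-1010, 1010--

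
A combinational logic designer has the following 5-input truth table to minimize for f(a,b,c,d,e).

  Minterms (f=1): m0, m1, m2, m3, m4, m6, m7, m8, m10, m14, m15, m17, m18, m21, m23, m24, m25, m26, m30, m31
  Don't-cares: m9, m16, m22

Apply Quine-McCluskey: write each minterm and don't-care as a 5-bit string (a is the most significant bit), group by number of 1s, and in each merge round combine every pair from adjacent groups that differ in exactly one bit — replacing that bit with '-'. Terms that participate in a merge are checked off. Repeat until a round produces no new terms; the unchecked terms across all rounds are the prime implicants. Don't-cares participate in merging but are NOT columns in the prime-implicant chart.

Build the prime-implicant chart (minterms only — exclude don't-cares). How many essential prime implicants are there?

3

size-2^0 implicants → 00000(✓)  00001(✓)  00010(✓)  00011(✓)  00100(✓)  00110(✓)  00111(✓)  01000(✓)  01001(✓)  01010(✓)  01110(✓)  01111(✓)  10000(✓)  10001(✓)  10010(✓)  10101(✓)  10110(✓)  10111(✓)  11000(✓)  11001(✓)  11010(✓)  11110(✓)  11111(✓)
size-2^1 implicants → -0000(✓)  -0001(✓)  -0010(✓)  -0110(✓)  -0111(✓)  -1000(✓)  -1001(✓)  -1010(✓)  -1110(✓)  -1111(✓)  0-000(✓)  0-001(✓)  0-010(✓)  0-110(✓)  0-111(✓)  00-00(✓)  00-10(✓)  00-11(✓)  000-0(✓)  000-1(✓)  0000-(✓)  0001-(✓)  001-0(✓)  0011-(✓)  01-10(✓)  010-0(✓)  0100-(✓)  0111-(✓)  1-000(✓)  1-001(✓)  1-010(✓)  1-110(✓)  1-111(✓)  10-01  10-10(✓)  100-0(✓)  1000-(✓)  101-1  1011-(✓)  11-10(✓)  110-0(✓)  1100-(✓)  1111-(✓)
size-2^2 implicants → --000(✓)  --001(✓)  --010(✓)  --110(✓)  --111(✓)  -0-10(✓)  -00-0(✓)  -000-(✓)  -011-(✓)  -1-10(✓)  -10-0(✓)  -100-(✓)  -111-(✓)  0--10(✓)  0-0-0(✓)  0-00-(✓)  0-11-(✓)  00--0  00-1-  000--  1--10(✓)  1-0-0(✓)  1-00-(✓)  1-11-(✓)
size-2^3 implicants → ---10  --0-0  --00-  --11-
Unchecked terms (primes): ---10, --0-0, --00-, --11-, 00--0, 00-1-, 000--, 10-01, 101-1
Minterm coverage:
  m0 ⊆ --0-0,--00-,00--0,000--
  m1 ⊆ --00-,000--
  m2 ⊆ ---10,--0-0,00--0,00-1-,000--
  m3 ⊆ 00-1-,000--
  m4 ⊆ 00--0 [E]
  m6 ⊆ ---10,--11-,00--0,00-1-
  m7 ⊆ --11-,00-1-
  m8 ⊆ --0-0,--00-
  m10 ⊆ ---10,--0-0
  m14 ⊆ ---10,--11-
  m15 ⊆ --11- [E]
  m17 ⊆ --00-,10-01
  m18 ⊆ ---10,--0-0
  m21 ⊆ 10-01,101-1
  m23 ⊆ --11-,101-1
  m24 ⊆ --0-0,--00-
  m25 ⊆ --00- [E]
  m26 ⊆ ---10,--0-0
  m30 ⊆ ---10,--11-
  m31 ⊆ --11- [E]
E = {--00-, --11-, 00--0}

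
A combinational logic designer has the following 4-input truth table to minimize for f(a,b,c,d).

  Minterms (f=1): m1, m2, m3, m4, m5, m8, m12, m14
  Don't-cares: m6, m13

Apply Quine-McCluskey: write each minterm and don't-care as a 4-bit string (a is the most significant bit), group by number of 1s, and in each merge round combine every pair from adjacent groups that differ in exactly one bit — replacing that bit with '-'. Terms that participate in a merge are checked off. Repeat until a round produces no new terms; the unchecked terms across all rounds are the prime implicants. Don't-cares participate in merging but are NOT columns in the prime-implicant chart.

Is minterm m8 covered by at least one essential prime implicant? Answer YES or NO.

size-2^0 implicants → 0001(✓)  0010(✓)  0011(✓)  0100(✓)  0101(✓)  0110(✓)  1000(✓)  1100(✓)  1101(✓)  1110(✓)
size-2^1 implicants → -100(✓)  -101(✓)  -110(✓)  0-01  0-10  00-1  001-  01-0(✓)  010-(✓)  1-00  11-0(✓)  110-(✓)
size-2^2 implicants → -1-0  -10-
Unchecked terms (primes): -1-0, -10-, 0-01, 0-10, 00-1, 001-, 1-00
Minterm coverage:
  m1 ⊆ 0-01,00-1
  m2 ⊆ 0-10,001-
  m3 ⊆ 00-1,001-
  m4 ⊆ -1-0,-10-
  m5 ⊆ -10-,0-01
  m8 ⊆ 1-00 [E]
  m12 ⊆ -1-0,-10-,1-00
  m14 ⊆ -1-0 [E]
E = {-1-0, 1-00}

YES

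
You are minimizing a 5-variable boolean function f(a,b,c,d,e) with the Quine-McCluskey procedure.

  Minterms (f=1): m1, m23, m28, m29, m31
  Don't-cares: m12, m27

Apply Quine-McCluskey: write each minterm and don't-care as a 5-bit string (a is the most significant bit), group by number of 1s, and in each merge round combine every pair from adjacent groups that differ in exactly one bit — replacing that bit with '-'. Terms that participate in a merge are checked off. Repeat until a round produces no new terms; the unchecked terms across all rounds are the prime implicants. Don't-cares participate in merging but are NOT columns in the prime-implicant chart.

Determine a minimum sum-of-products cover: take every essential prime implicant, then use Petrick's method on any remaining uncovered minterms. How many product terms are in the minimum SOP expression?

3

size-2^0 implicants → 00001  01100(✓)  10111(✓)  11011(✓)  11100(✓)  11101(✓)  11111(✓)
size-2^1 implicants → -1100  1-111  11-11  111-1  1110-
Unchecked terms (primes): -1100, 00001, 1-111, 11-11, 111-1, 1110-
Minterm coverage:
  m1 ⊆ 00001 [E]
  m23 ⊆ 1-111 [E]
  m28 ⊆ -1100,1110-
  m29 ⊆ 111-1,1110-
  m31 ⊆ 1-111,11-11,111-1
E = {00001, 1-111}
Petrick residual → 1110-
Cover = a'b'c'd'e + acde + abcd'  |cover|=3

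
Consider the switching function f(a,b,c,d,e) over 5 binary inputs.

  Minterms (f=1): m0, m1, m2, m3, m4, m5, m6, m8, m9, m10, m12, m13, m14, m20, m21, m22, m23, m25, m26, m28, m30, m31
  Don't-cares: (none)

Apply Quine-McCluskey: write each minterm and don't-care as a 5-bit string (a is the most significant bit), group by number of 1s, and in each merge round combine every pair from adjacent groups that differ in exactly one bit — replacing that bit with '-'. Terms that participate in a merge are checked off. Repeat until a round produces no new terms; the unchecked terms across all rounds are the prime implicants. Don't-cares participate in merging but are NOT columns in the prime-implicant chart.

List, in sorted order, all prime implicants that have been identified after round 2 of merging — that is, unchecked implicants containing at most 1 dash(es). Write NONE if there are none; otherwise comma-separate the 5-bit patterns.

-1001

[col 0] 00000*, 00001*, 00010*, 00011*, 00100*, 00101*, 00110*, 01000*, 01001*, 01010*, 01100*, 01101*, 01110*, 10100*, 10101*, 10110*, 10111*, 11001*, 11010*, 11100*, 11110*, 11111*
[col 1] -0100*, -0101*, -0110*, -1001, -1010*, -1100*, -1110*, 0-000*, 0-001*, 0-010*, 0-100*, 0-101*, 0-110*, 00-00*, 00-01*, 00-10*, 000-0*, 000-1*, 0000-*, 0001-*, 001-0*, 0010-*, 01-00*, 01-01*, 01-10*, 010-0*, 0100-*, 011-0*, 0110-*, 1-100*, 1-110*, 1-111*, 101-0*, 101-1*, 1010-*, 1011-*, 11-10*, 111-0*, 1111-*
[col 2] --100*, --110*, -01-0*, -010-, -1-10, -11-0*, 0--00*, 0--01*, 0--10*, 0-0-0*, 0-00-*, 0-1-0*, 0-10-*, 00--0*, 00-0-*, 000--, 01--0*, 01-0-*, 1-1-0*, 1-11-, 101--
[col 3] --1-0, 0---0, 0--0-
Prime implicants: --1-0, -010-, -1-10, -1001, 0---0, 0--0-, 000--, 1-11-, 101--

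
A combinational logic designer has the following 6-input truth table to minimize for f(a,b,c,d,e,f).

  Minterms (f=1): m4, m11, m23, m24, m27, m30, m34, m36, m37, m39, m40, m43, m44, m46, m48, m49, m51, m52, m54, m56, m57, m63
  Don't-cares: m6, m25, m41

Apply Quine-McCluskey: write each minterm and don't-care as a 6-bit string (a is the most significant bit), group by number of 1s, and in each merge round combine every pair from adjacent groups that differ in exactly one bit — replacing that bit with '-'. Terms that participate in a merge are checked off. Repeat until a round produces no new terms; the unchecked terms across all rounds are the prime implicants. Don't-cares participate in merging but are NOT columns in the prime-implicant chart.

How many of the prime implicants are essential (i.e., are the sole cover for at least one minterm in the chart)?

9

Round 0: 000100✓ 000110✓ 001011✓ 010111 011000✓ 011001✓ 011011✓ 011110 100010 100100✓ 100101✓ 100111✓ 101000✓ 101001✓ 101011✓ 101100✓ 101110✓ 110000✓ 110001✓ 110011✓ 110100✓ 110110✓ 111000✓ 111001✓ 111111
Round 1: -00100 -01011 -11000✓ -11001✓ 0-1011 0001-0 0110-1 01100-✓ 1-0100 1-1000✓ 1-1001✓ 10-100 1001-1 10010- 101-00 1010-1 10100-✓ 1011-0 11-000✓ 11-001✓ 110-00 1100-1 11000-✓ 1101-0 11100-✓
Round 2: -1100- 1-100- 11-00-
PIs = {-00100, -01011, -1100-, 0-1011, 0001-0, 010111, 0110-1, 011110, 1-0100, 1-100-, 10-100, 100010, 1001-1, 10010-, 101-00, 1010-1, 1011-0, 11-00-, 110-00, 1100-1, 1101-0, 111111}
Coverage chart:
  m4: -00100,0001-0
  m11: -01011,0-1011
  m23: 010111 ←essential
  m24: -1100- ←essential
  m27: 0-1011,0110-1
  m30: 011110 ←essential
  m34: 100010 ←essential
  m36: -00100,1-0100,10-100,10010-
  m37: 1001-1,10010-
  m39: 1001-1 ←essential
  m40: 1-100-,101-00
  m43: -01011,1010-1
  m44: 10-100,101-00,1011-0
  m46: 1011-0 ←essential
  m48: 11-00-,110-00
  m49: 11-00-,1100-1
  m51: 1100-1 ←essential
  m52: 1-0100,110-00,1101-0
  m54: 1101-0 ←essential
  m56: -1100-,1-100-,11-00-
  m57: -1100-,1-100-,11-00-
  m63: 111111 ←essential
Essential: -1100-, 010111, 011110, 100010, 1001-1, 1011-0, 1100-1, 1101-0, 111111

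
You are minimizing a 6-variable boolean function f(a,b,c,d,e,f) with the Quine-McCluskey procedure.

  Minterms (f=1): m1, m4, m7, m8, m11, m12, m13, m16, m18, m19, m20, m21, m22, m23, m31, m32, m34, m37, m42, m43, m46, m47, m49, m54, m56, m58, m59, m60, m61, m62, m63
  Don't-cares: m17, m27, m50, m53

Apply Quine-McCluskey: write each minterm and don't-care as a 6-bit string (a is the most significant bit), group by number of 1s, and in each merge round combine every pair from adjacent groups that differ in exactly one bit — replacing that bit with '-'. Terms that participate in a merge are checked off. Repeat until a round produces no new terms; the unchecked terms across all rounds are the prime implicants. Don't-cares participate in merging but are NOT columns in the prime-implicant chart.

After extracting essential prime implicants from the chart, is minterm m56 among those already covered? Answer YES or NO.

YES

[col 0] 000001*, 000100*, 000111*, 001000*, 001011*, 001100*, 001101*, 010000*, 010001*, 010010*, 010011*, 010100*, 010101*, 010110*, 010111*, 011011*, 011111*, 100000*, 100010*, 100101*, 101010*, 101011*, 101110*, 101111*, 110001*, 110010*, 110101*, 110110*, 111000*, 111010*, 111011*, 111100*, 111101*, 111110*, 111111*
[col 1] -01011*, -10001*, -10010*, -10101*, -10110*, -11011*, -11111*, 0-0001, 0-0100, 0-0111, 0-1011*, 00-100, 001-00, 00110-, 01-011*, 01-111*, 010-00*, 010-01*, 010-10*, 010-11*, 0100-0*, 0100-1*, 01000-*, 01001-*, 0101-0*, 0101-1*, 01010-*, 01011-*, 011-11*, 1-0010*, 1-0101, 1-1010*, 1-1011*, 1-1110*, 1-1111*, 10-010*, 1000-0, 101-10*, 101-11*, 10101-*, 10111-*, 11-010*, 11-101, 11-110*, 110-01*, 110-10*, 111-00*, 111-10*, 111-11*, 1110-0*, 11101-*, 1111-0*, 1111-1*, 11110-*, 11111-*
[col 2] --1011, -10-01, -10-10, -11-11, 01--11, 010--0*, 010--1*, 010-0-*, 010-1-*, 0100--*, 0101--*, 1--010, 1-1-10*, 1-1-11*, 1-101-*, 1-111-*, 101-1-*, 11--10, 111--0, 111-1-*, 1111--
[col 3] 010---, 1-1-1-
Prime implicants: --1011, -10-01, -10-10, -11-11, 0-0001, 0-0100, 0-0111, 00-100, 001-00, 00110-, 01--11, 010---, 1--010, 1-0101, 1-1-1-, 1000-0, 11--10, 11-101, 111--0, 1111--
PI chart (minterm → PIs covering it):
  1 | 0-0001  (sole → essential)
  4 | 0-0100,00-100
  7 | 0-0111  (sole → essential)
  8 | 001-00  (sole → essential)
  11 | --1011  (sole → essential)
  12 | 00-100,001-00,00110-
  13 | 00110-  (sole → essential)
  16 | 010---  (sole → essential)
  18 | -10-10,010---
  19 | 01--11,010---
  20 | 0-0100,010---
  21 | -10-01,010---
  22 | -10-10,010---
  23 | 0-0111,01--11,010---
  31 | -11-11,01--11
  32 | 1000-0  (sole → essential)
  34 | 1--010,1000-0
  37 | 1-0101  (sole → essential)
  42 | 1--010,1-1-1-
  43 | --1011,1-1-1-
  46 | 1-1-1-  (sole → essential)
  47 | 1-1-1-  (sole → essential)
  49 | -10-01  (sole → essential)
  54 | -10-10,11--10
  56 | 111--0  (sole → essential)
  58 | 1--010,1-1-1-,11--10,111--0
  59 | --1011,-11-11,1-1-1-
  60 | 111--0,1111--
  61 | 11-101,1111--
  62 | 1-1-1-,11--10,111--0,1111--
  63 | -11-11,1-1-1-,1111--
Essential prime implicants: --1011, -10-01, 0-0001, 0-0111, 001-00, 00110-, 010---, 1-0101, 1-1-1-, 1000-0, 111--0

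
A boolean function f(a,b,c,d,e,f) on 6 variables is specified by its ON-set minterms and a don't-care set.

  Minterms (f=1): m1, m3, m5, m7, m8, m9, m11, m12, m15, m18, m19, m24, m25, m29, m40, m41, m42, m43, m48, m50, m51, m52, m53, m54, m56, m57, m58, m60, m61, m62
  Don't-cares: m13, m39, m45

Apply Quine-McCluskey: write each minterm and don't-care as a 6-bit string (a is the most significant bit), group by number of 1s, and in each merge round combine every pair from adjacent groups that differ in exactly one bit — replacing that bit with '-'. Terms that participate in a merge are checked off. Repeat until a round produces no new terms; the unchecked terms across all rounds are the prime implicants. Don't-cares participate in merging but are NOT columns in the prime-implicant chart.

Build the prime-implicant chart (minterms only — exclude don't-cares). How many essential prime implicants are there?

Round 0: 000001✓ 000011✓ 000101✓ 000111✓ 001000✓ 001001✓ 001011✓ 001100✓ 001101✓ 001111✓ 010010✓ 010011✓ 011000✓ 011001✓ 011101✓ 100111✓ 101000✓ 101001✓ 101010✓ 101011✓ 101101✓ 110000✓ 110010✓ 110011✓ 110100✓ 110101✓ 110110✓ 111000✓ 111001✓ 111010✓ 111100✓ 111101✓ 111110✓
Round 1: -00111 -01000✓ -01001✓ -01011✓ -01101✓ -10010✓ -10011✓ -11000✓ -11001✓ -11101✓ 0-0011 0-1000✓ 0-1001✓ 0-1101✓ 00-001✓ 00-011✓ 00-101✓ 00-111✓ 000-01✓ 000-11✓ 0000-1✓ 0001-1✓ 001-00✓ 001-01✓ 001-11✓ 0010-1✓ 00100-✓ 0011-1✓ 00110-✓ 01001-✓ 011-01✓ 01100-✓ 1-1000✓ 1-1001✓ 1-1010✓ 1-1101✓ 101-01✓ 1010-0✓ 1010-1✓ 10100-✓ 10101-✓ 11-000✓ 11-010✓ 11-100✓ 11-101✓ 11-110✓ 110-00✓ 110-10✓ 1100-0✓ 11001-✓ 1101-0✓ 11010-✓ 111-00✓ 111-01✓ 111-10✓ 1110-0✓ 11100-✓ 1111-0✓ 11110-✓
Round 2: --1000✓ --1001✓ --1101✓ -01-01✓ -010-1 -0100-✓ -1001- -11-01✓ -1100-✓ 0-1-01✓ 0-100-✓ 00--01✓ 00--11✓ 00-0-1✓ 00-1-1✓ 000--1✓ 001--1✓ 001-0- 1-1-01✓ 1-10-0 1-100-✓ 1010-- 11--00✓ 11--10✓ 11-0-0✓ 11-1-0✓ 11-10- 110--0✓ 111--0✓ 111-0-
Round 3: --1-01 --100- 00---1 11---0
PIs = {--1-01, --100-, -00111, -010-1, -1001-, 0-0011, 00---1, 001-0-, 1-10-0, 1010--, 11---0, 11-10-, 111-0-}
Coverage chart:
  m1: 00---1 ←essential
  m3: 0-0011,00---1
  m5: 00---1 ←essential
  m7: -00111,00---1
  m8: --100-,001-0-
  m9: --1-01,--100-,-010-1,00---1,001-0-
  m11: -010-1,00---1
  m12: 001-0- ←essential
  m15: 00---1 ←essential
  m18: -1001- ←essential
  m19: -1001-,0-0011
  m24: --100- ←essential
  m25: --1-01,--100-
  m29: --1-01 ←essential
  m40: --100-,1-10-0,1010--
  m41: --1-01,--100-,-010-1,1010--
  m42: 1-10-0,1010--
  m43: -010-1,1010--
  m48: 11---0 ←essential
  m50: -1001-,11---0
  m51: -1001- ←essential
  m52: 11---0,11-10-
  m53: 11-10- ←essential
  m54: 11---0 ←essential
  m56: --100-,1-10-0,11---0,111-0-
  m57: --1-01,--100-,111-0-
  m58: 1-10-0,11---0
  m60: 11---0,11-10-,111-0-
  m61: --1-01,11-10-,111-0-
  m62: 11---0 ←essential
Essential: --1-01, --100-, -1001-, 00---1, 001-0-, 11---0, 11-10-

7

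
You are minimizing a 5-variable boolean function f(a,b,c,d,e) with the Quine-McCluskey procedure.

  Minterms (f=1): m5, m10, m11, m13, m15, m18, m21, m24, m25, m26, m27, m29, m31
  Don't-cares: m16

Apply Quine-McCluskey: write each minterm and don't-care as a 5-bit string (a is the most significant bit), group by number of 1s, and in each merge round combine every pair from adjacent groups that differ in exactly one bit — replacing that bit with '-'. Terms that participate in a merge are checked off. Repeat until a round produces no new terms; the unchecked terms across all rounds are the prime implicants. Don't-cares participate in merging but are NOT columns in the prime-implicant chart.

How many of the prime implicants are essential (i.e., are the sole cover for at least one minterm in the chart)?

size-2^0 implicants → 00101(✓)  01010(✓)  01011(✓)  01101(✓)  01111(✓)  10000(✓)  10010(✓)  10101(✓)  11000(✓)  11001(✓)  11010(✓)  11011(✓)  11101(✓)  11111(✓)
size-2^1 implicants → -0101(✓)  -1010(✓)  -1011(✓)  -1101(✓)  -1111(✓)  0-101(✓)  01-11(✓)  0101-(✓)  011-1(✓)  1-000(✓)  1-010(✓)  1-101(✓)  100-0(✓)  11-01(✓)  11-11(✓)  110-0(✓)  110-1(✓)  1100-(✓)  1101-(✓)  111-1(✓)
size-2^2 implicants → --101  -1-11  -101-  -11-1  1-0-0  11--1  110--
Unchecked terms (primes): --101, -1-11, -101-, -11-1, 1-0-0, 11--1, 110--
Minterm coverage:
  m5 ⊆ --101 [E]
  m10 ⊆ -101- [E]
  m11 ⊆ -1-11,-101-
  m13 ⊆ --101,-11-1
  m15 ⊆ -1-11,-11-1
  m18 ⊆ 1-0-0 [E]
  m21 ⊆ --101 [E]
  m24 ⊆ 1-0-0,110--
  m25 ⊆ 11--1,110--
  m26 ⊆ -101-,1-0-0,110--
  m27 ⊆ -1-11,-101-,11--1,110--
  m29 ⊆ --101,-11-1,11--1
  m31 ⊆ -1-11,-11-1,11--1
E = {--101, -101-, 1-0-0}

3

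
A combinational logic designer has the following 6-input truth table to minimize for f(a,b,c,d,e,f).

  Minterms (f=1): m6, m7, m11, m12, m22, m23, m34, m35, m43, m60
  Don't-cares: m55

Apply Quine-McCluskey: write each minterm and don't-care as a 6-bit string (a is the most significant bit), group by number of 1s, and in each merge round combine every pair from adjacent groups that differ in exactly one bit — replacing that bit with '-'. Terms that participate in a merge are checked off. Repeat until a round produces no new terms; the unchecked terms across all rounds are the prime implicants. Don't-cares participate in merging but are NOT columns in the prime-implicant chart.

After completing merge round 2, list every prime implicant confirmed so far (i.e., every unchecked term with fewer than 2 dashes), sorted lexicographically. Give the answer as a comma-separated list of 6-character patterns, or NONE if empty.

Round 0: 000110✓ 000111✓ 001011✓ 001100 010110✓ 010111✓ 100010✓ 100011✓ 101011✓ 110111✓ 111100
Round 1: -01011 -10111 0-0110✓ 0-0111✓ 00011-✓ 01011-✓ 10-011 10001-
Round 2: 0-011-
PIs = {-01011, -10111, 0-011-, 001100, 10-011, 10001-, 111100}

-01011, -10111, 001100, 10-011, 10001-, 111100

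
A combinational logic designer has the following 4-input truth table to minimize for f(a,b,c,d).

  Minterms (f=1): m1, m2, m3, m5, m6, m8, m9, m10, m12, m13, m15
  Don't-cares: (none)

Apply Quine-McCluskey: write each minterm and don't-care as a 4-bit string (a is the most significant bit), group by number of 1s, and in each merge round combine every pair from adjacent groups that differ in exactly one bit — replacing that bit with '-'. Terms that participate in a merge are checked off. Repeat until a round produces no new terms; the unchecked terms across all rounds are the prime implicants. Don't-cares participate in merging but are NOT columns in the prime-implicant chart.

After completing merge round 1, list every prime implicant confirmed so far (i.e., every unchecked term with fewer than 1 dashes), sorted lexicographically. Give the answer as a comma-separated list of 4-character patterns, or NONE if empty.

NONE

size-2^0 implicants → 0001(✓)  0010(✓)  0011(✓)  0101(✓)  0110(✓)  1000(✓)  1001(✓)  1010(✓)  1100(✓)  1101(✓)  1111(✓)
size-2^1 implicants → -001(✓)  -010  -101(✓)  0-01(✓)  0-10  00-1  001-  1-00(✓)  1-01(✓)  10-0  100-(✓)  11-1  110-(✓)
size-2^2 implicants → --01  1-0-
Unchecked terms (primes): --01, -010, 0-10, 00-1, 001-, 1-0-, 10-0, 11-1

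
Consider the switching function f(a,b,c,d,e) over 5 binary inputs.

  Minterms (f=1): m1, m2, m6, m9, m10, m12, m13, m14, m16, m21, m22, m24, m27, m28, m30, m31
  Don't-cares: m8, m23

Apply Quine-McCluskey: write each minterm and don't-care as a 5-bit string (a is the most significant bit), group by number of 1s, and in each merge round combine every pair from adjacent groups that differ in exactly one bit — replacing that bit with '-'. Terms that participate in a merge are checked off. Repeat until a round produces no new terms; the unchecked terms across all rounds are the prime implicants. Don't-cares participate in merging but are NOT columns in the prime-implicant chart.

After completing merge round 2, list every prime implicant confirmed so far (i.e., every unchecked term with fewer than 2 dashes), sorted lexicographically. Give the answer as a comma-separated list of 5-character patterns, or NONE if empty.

0-001, 1-000, 101-1, 11-11

size-2^0 implicants → 00001(✓)  00010(✓)  00110(✓)  01000(✓)  01001(✓)  01010(✓)  01100(✓)  01101(✓)  01110(✓)  10000(✓)  10101(✓)  10110(✓)  10111(✓)  11000(✓)  11011(✓)  11100(✓)  11110(✓)  11111(✓)
size-2^1 implicants → -0110(✓)  -1000(✓)  -1100(✓)  -1110(✓)  0-001  0-010(✓)  0-110(✓)  00-10(✓)  01-00(✓)  01-01(✓)  01-10(✓)  010-0(✓)  0100-(✓)  011-0(✓)  0110-(✓)  1-000  1-110(✓)  1-111(✓)  101-1  1011-(✓)  11-00(✓)  11-11  111-0(✓)  1111-(✓)
size-2^2 implicants → --110  -1-00  -11-0  0--10  01--0  01-0-  1-11-
Unchecked terms (primes): --110, -1-00, -11-0, 0--10, 0-001, 01--0, 01-0-, 1-000, 1-11-, 101-1, 11-11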